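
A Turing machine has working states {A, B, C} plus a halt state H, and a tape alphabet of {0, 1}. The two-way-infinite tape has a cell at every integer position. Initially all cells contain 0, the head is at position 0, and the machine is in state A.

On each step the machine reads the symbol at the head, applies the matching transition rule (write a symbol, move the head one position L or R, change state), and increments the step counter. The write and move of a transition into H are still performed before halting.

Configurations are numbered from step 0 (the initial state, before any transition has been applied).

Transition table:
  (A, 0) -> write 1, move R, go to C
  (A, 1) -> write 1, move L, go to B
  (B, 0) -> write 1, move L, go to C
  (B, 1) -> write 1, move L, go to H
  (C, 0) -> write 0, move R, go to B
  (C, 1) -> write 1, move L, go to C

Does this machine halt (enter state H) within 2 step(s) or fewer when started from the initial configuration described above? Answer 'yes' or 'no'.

Step 1: in state A at pos 0, read 0 -> (A,0)->write 1,move R,goto C. Now: state=C, head=1, tape[-1..2]=0100 (head:   ^)
Step 2: in state C at pos 1, read 0 -> (C,0)->write 0,move R,goto B. Now: state=B, head=2, tape[-1..3]=01000 (head:    ^)
After 2 step(s): state = B (not H) -> not halted within 2 -> no

Answer: no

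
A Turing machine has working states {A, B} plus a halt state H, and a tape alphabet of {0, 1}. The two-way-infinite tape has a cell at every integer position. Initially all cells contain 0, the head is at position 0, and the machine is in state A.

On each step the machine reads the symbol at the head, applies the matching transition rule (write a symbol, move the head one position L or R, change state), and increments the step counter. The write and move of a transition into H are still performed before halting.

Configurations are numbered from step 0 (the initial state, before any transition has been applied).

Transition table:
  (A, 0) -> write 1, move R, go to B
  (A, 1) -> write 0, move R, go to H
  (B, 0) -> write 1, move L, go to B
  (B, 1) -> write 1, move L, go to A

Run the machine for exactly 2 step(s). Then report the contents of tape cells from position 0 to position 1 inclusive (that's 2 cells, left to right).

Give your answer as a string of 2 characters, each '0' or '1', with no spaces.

Answer: 11

Derivation:
Step 1: in state A at pos 0, read 0 -> (A,0)->write 1,move R,goto B. Now: state=B, head=1, tape[-1..2]=0100 (head:   ^)
Step 2: in state B at pos 1, read 0 -> (B,0)->write 1,move L,goto B. Now: state=B, head=0, tape[-1..2]=0110 (head:  ^)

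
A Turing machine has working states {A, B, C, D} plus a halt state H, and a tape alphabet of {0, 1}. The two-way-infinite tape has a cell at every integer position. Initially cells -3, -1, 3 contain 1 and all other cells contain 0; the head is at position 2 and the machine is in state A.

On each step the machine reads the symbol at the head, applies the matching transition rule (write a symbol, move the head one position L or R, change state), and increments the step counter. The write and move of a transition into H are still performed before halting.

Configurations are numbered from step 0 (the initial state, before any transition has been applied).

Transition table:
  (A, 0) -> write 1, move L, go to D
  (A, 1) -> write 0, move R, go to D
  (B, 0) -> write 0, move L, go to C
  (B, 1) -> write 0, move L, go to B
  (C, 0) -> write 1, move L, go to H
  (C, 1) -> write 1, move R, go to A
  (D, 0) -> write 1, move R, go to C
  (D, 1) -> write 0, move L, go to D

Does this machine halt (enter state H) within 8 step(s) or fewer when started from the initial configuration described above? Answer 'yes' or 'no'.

Answer: yes

Derivation:
Step 1: in state A at pos 2, read 0 -> (A,0)->write 1,move L,goto D. Now: state=D, head=1, tape[-4..4]=010100110 (head:      ^)
Step 2: in state D at pos 1, read 0 -> (D,0)->write 1,move R,goto C. Now: state=C, head=2, tape[-4..4]=010101110 (head:       ^)
Step 3: in state C at pos 2, read 1 -> (C,1)->write 1,move R,goto A. Now: state=A, head=3, tape[-4..4]=010101110 (head:        ^)
Step 4: in state A at pos 3, read 1 -> (A,1)->write 0,move R,goto D. Now: state=D, head=4, tape[-4..5]=0101011000 (head:         ^)
Step 5: in state D at pos 4, read 0 -> (D,0)->write 1,move R,goto C. Now: state=C, head=5, tape[-4..6]=01010110100 (head:          ^)
Step 6: in state C at pos 5, read 0 -> (C,0)->write 1,move L,goto H. Now: state=H, head=4, tape[-4..6]=01010110110 (head:         ^)
State H reached at step 6; 6 <= 8 -> yes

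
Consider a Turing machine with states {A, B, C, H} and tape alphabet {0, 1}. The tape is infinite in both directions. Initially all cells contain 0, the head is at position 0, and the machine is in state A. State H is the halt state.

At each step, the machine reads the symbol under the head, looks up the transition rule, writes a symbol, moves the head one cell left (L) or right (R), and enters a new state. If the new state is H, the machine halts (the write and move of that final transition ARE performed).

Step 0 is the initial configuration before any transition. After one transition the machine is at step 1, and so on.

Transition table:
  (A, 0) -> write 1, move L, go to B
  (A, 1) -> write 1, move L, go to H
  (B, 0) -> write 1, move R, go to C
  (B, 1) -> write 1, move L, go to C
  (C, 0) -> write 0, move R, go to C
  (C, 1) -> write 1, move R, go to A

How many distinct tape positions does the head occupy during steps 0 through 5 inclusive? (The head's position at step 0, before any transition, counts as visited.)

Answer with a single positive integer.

Answer: 3

Derivation:
Step 1: in state A at pos 0, read 0 -> (A,0)->write 1,move L,goto B. Now: state=B, head=-1, tape[-2..1]=0010 (head:  ^)
Step 2: in state B at pos -1, read 0 -> (B,0)->write 1,move R,goto C. Now: state=C, head=0, tape[-2..1]=0110 (head:   ^)
Step 3: in state C at pos 0, read 1 -> (C,1)->write 1,move R,goto A. Now: state=A, head=1, tape[-2..2]=01100 (head:    ^)
Step 4: in state A at pos 1, read 0 -> (A,0)->write 1,move L,goto B. Now: state=B, head=0, tape[-2..2]=01110 (head:   ^)
Step 5: in state B at pos 0, read 1 -> (B,1)->write 1,move L,goto C. Now: state=C, head=-1, tape[-2..2]=01110 (head:  ^)
Head positions at steps 0..5: starting at 0, distinct positions visited = {-1, 0, 1} -> 3 position(s)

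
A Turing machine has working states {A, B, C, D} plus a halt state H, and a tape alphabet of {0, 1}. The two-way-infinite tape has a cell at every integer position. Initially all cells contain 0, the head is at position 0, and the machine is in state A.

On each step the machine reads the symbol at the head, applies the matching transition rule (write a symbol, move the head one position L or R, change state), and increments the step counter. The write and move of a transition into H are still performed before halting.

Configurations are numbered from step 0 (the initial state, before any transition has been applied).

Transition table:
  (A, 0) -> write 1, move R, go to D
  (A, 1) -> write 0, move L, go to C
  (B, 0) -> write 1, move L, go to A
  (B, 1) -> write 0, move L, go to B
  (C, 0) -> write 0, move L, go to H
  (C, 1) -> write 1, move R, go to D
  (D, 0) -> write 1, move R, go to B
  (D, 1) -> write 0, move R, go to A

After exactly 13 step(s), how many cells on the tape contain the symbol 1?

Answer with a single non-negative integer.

Answer: 2

Derivation:
Step 1: in state A at pos 0, read 0 -> (A,0)->write 1,move R,goto D. Now: state=D, head=1, tape[-1..2]=0100 (head:   ^)
Step 2: in state D at pos 1, read 0 -> (D,0)->write 1,move R,goto B. Now: state=B, head=2, tape[-1..3]=01100 (head:    ^)
Step 3: in state B at pos 2, read 0 -> (B,0)->write 1,move L,goto A. Now: state=A, head=1, tape[-1..3]=01110 (head:   ^)
Step 4: in state A at pos 1, read 1 -> (A,1)->write 0,move L,goto C. Now: state=C, head=0, tape[-1..3]=01010 (head:  ^)
Step 5: in state C at pos 0, read 1 -> (C,1)->write 1,move R,goto D. Now: state=D, head=1, tape[-1..3]=01010 (head:   ^)
Step 6: in state D at pos 1, read 0 -> (D,0)->write 1,move R,goto B. Now: state=B, head=2, tape[-1..3]=01110 (head:    ^)
Step 7: in state B at pos 2, read 1 -> (B,1)->write 0,move L,goto B. Now: state=B, head=1, tape[-1..3]=01100 (head:   ^)
Step 8: in state B at pos 1, read 1 -> (B,1)->write 0,move L,goto B. Now: state=B, head=0, tape[-1..3]=01000 (head:  ^)
Step 9: in state B at pos 0, read 1 -> (B,1)->write 0,move L,goto B. Now: state=B, head=-1, tape[-2..3]=000000 (head:  ^)
Step 10: in state B at pos -1, read 0 -> (B,0)->write 1,move L,goto A. Now: state=A, head=-2, tape[-3..3]=0010000 (head:  ^)
Step 11: in state A at pos -2, read 0 -> (A,0)->write 1,move R,goto D. Now: state=D, head=-1, tape[-3..3]=0110000 (head:   ^)
Step 12: in state D at pos -1, read 1 -> (D,1)->write 0,move R,goto A. Now: state=A, head=0, tape[-3..3]=0100000 (head:    ^)
Step 13: in state A at pos 0, read 0 -> (A,0)->write 1,move R,goto D. Now: state=D, head=1, tape[-3..3]=0101000 (head:     ^)
Cells containing 1 after step 13: {-2, 0} -> 2 cell(s)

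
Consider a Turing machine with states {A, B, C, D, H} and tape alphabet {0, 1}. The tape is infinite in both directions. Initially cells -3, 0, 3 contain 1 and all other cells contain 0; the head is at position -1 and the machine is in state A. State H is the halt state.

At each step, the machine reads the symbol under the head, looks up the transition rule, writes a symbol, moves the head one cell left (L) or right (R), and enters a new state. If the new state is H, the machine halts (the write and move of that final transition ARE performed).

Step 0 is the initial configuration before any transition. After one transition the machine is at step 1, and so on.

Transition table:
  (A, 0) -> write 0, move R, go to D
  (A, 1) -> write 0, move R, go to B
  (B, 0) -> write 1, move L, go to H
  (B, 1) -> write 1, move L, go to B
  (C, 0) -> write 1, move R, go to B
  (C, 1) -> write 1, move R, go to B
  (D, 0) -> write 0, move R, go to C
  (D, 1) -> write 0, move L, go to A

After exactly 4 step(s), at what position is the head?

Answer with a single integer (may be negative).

Answer: 1

Derivation:
Step 1: in state A at pos -1, read 0 -> (A,0)->write 0,move R,goto D. Now: state=D, head=0, tape[-4..4]=010010010 (head:     ^)
Step 2: in state D at pos 0, read 1 -> (D,1)->write 0,move L,goto A. Now: state=A, head=-1, tape[-4..4]=010000010 (head:    ^)
Step 3: in state A at pos -1, read 0 -> (A,0)->write 0,move R,goto D. Now: state=D, head=0, tape[-4..4]=010000010 (head:     ^)
Step 4: in state D at pos 0, read 0 -> (D,0)->write 0,move R,goto C. Now: state=C, head=1, tape[-4..4]=010000010 (head:      ^)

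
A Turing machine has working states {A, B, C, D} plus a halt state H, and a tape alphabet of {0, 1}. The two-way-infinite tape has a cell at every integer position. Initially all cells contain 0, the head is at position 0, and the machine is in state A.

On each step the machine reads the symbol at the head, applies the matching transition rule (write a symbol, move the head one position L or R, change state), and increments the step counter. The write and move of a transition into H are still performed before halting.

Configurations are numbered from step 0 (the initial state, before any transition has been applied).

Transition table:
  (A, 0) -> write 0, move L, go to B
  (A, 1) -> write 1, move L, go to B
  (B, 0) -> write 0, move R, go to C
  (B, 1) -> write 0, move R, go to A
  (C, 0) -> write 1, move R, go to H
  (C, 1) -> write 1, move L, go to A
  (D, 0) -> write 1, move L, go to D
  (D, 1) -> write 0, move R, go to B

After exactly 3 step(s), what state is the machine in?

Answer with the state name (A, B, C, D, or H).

Answer: H

Derivation:
Step 1: in state A at pos 0, read 0 -> (A,0)->write 0,move L,goto B. Now: state=B, head=-1, tape[-2..1]=0000 (head:  ^)
Step 2: in state B at pos -1, read 0 -> (B,0)->write 0,move R,goto C. Now: state=C, head=0, tape[-2..1]=0000 (head:   ^)
Step 3: in state C at pos 0, read 0 -> (C,0)->write 1,move R,goto H. Now: state=H, head=1, tape[-2..2]=00100 (head:    ^)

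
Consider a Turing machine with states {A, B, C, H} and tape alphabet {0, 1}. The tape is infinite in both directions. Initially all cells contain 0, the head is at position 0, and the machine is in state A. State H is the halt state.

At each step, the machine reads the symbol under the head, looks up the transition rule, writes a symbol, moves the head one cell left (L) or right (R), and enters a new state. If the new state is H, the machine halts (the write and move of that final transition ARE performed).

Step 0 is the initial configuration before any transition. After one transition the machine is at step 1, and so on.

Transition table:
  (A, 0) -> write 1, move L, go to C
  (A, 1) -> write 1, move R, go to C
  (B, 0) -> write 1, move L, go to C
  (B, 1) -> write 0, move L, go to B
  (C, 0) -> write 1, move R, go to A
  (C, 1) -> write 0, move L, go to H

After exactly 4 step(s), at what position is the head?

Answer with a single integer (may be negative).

Step 1: in state A at pos 0, read 0 -> (A,0)->write 1,move L,goto C. Now: state=C, head=-1, tape[-2..1]=0010 (head:  ^)
Step 2: in state C at pos -1, read 0 -> (C,0)->write 1,move R,goto A. Now: state=A, head=0, tape[-2..1]=0110 (head:   ^)
Step 3: in state A at pos 0, read 1 -> (A,1)->write 1,move R,goto C. Now: state=C, head=1, tape[-2..2]=01100 (head:    ^)
Step 4: in state C at pos 1, read 0 -> (C,0)->write 1,move R,goto A. Now: state=A, head=2, tape[-2..3]=011100 (head:     ^)

Answer: 2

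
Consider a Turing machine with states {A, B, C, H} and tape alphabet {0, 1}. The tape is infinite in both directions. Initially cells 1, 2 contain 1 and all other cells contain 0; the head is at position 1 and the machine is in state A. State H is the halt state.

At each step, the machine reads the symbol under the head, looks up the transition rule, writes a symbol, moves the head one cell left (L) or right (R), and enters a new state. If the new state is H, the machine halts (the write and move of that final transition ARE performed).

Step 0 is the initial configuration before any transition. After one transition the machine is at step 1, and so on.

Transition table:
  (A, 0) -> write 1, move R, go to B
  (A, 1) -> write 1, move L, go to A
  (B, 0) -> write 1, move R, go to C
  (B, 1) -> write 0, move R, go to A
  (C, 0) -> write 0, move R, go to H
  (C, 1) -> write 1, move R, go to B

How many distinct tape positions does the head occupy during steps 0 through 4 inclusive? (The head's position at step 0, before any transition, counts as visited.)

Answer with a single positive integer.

Step 1: in state A at pos 1, read 1 -> (A,1)->write 1,move L,goto A. Now: state=A, head=0, tape[-1..3]=00110 (head:  ^)
Step 2: in state A at pos 0, read 0 -> (A,0)->write 1,move R,goto B. Now: state=B, head=1, tape[-1..3]=01110 (head:   ^)
Step 3: in state B at pos 1, read 1 -> (B,1)->write 0,move R,goto A. Now: state=A, head=2, tape[-1..3]=01010 (head:    ^)
Step 4: in state A at pos 2, read 1 -> (A,1)->write 1,move L,goto A. Now: state=A, head=1, tape[-1..3]=01010 (head:   ^)
Head positions at steps 0..4: starting at 1, distinct positions visited = {0, 1, 2} -> 3 position(s)

Answer: 3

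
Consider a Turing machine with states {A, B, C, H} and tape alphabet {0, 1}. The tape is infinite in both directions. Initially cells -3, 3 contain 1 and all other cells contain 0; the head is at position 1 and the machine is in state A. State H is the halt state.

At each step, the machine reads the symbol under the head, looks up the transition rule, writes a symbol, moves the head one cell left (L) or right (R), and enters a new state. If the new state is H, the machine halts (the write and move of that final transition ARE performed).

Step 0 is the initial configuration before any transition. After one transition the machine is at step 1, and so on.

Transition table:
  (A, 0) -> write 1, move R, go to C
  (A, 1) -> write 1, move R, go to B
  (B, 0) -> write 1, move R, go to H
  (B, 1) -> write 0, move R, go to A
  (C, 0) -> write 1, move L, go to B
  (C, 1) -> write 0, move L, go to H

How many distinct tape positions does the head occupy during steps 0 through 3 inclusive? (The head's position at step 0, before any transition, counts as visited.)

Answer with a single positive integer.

Step 1: in state A at pos 1, read 0 -> (A,0)->write 1,move R,goto C. Now: state=C, head=2, tape[-4..4]=010001010 (head:       ^)
Step 2: in state C at pos 2, read 0 -> (C,0)->write 1,move L,goto B. Now: state=B, head=1, tape[-4..4]=010001110 (head:      ^)
Step 3: in state B at pos 1, read 1 -> (B,1)->write 0,move R,goto A. Now: state=A, head=2, tape[-4..4]=010000110 (head:       ^)
Head positions at steps 0..3: starting at 1, distinct positions visited = {1, 2} -> 2 position(s)

Answer: 2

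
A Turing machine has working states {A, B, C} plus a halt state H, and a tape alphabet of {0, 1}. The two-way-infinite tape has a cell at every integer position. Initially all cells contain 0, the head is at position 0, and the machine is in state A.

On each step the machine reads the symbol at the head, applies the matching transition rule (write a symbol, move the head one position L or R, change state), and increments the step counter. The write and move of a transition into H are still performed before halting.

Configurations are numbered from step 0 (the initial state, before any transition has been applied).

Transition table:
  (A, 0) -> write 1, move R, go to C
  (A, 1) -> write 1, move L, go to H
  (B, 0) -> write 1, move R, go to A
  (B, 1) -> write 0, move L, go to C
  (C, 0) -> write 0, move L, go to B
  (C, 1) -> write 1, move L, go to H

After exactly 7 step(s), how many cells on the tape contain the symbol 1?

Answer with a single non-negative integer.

Step 1: in state A at pos 0, read 0 -> (A,0)->write 1,move R,goto C. Now: state=C, head=1, tape[-1..2]=0100 (head:   ^)
Step 2: in state C at pos 1, read 0 -> (C,0)->write 0,move L,goto B. Now: state=B, head=0, tape[-1..2]=0100 (head:  ^)
Step 3: in state B at pos 0, read 1 -> (B,1)->write 0,move L,goto C. Now: state=C, head=-1, tape[-2..2]=00000 (head:  ^)
Step 4: in state C at pos -1, read 0 -> (C,0)->write 0,move L,goto B. Now: state=B, head=-2, tape[-3..2]=000000 (head:  ^)
Step 5: in state B at pos -2, read 0 -> (B,0)->write 1,move R,goto A. Now: state=A, head=-1, tape[-3..2]=010000 (head:   ^)
Step 6: in state A at pos -1, read 0 -> (A,0)->write 1,move R,goto C. Now: state=C, head=0, tape[-3..2]=011000 (head:    ^)
Step 7: in state C at pos 0, read 0 -> (C,0)->write 0,move L,goto B. Now: state=B, head=-1, tape[-3..2]=011000 (head:   ^)
Cells containing 1 after step 7: {-2, -1} -> 2 cell(s)

Answer: 2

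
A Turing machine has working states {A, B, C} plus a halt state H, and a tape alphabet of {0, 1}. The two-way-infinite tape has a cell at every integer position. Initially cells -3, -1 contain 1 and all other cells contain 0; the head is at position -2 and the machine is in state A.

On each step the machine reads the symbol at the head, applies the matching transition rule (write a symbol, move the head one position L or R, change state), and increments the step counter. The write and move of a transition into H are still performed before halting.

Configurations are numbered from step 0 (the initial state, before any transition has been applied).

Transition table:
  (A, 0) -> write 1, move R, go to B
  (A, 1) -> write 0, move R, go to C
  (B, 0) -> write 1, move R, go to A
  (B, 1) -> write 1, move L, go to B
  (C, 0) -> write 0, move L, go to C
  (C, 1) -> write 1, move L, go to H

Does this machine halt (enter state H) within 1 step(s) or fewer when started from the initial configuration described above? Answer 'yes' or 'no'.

Step 1: in state A at pos -2, read 0 -> (A,0)->write 1,move R,goto B. Now: state=B, head=-1, tape[-4..0]=01110 (head:    ^)
After 1 step(s): state = B (not H) -> not halted within 1 -> no

Answer: no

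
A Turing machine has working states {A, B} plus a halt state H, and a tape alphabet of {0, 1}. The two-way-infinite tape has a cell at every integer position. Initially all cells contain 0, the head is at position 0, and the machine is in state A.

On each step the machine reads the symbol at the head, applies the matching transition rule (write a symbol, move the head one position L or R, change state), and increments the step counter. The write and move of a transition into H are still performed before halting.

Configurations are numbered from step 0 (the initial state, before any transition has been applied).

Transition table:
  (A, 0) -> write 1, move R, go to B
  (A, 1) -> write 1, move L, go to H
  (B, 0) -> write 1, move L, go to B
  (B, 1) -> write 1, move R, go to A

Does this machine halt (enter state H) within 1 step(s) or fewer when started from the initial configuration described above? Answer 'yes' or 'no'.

Step 1: in state A at pos 0, read 0 -> (A,0)->write 1,move R,goto B. Now: state=B, head=1, tape[-1..2]=0100 (head:   ^)
After 1 step(s): state = B (not H) -> not halted within 1 -> no

Answer: no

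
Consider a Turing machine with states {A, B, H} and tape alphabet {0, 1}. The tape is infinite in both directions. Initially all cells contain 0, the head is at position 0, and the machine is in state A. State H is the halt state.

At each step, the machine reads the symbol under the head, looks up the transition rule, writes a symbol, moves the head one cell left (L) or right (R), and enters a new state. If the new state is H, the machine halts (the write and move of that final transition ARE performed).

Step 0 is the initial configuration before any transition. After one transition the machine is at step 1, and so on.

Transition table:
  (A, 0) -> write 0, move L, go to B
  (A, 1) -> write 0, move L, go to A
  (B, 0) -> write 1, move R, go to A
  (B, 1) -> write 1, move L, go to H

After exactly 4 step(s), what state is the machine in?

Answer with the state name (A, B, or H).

Step 1: in state A at pos 0, read 0 -> (A,0)->write 0,move L,goto B. Now: state=B, head=-1, tape[-2..1]=0000 (head:  ^)
Step 2: in state B at pos -1, read 0 -> (B,0)->write 1,move R,goto A. Now: state=A, head=0, tape[-2..1]=0100 (head:   ^)
Step 3: in state A at pos 0, read 0 -> (A,0)->write 0,move L,goto B. Now: state=B, head=-1, tape[-2..1]=0100 (head:  ^)
Step 4: in state B at pos -1, read 1 -> (B,1)->write 1,move L,goto H. Now: state=H, head=-2, tape[-3..1]=00100 (head:  ^)

Answer: H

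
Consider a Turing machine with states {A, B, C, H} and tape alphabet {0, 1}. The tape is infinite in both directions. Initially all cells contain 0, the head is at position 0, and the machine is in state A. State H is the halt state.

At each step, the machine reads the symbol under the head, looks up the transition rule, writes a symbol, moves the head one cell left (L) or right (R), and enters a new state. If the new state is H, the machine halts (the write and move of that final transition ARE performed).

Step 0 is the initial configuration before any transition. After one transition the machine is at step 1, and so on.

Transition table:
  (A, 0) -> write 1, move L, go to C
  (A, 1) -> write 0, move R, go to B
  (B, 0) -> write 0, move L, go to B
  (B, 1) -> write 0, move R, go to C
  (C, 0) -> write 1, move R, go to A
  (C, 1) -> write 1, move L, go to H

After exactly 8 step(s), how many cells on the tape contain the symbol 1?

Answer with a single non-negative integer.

Step 1: in state A at pos 0, read 0 -> (A,0)->write 1,move L,goto C. Now: state=C, head=-1, tape[-2..1]=0010 (head:  ^)
Step 2: in state C at pos -1, read 0 -> (C,0)->write 1,move R,goto A. Now: state=A, head=0, tape[-2..1]=0110 (head:   ^)
Step 3: in state A at pos 0, read 1 -> (A,1)->write 0,move R,goto B. Now: state=B, head=1, tape[-2..2]=01000 (head:    ^)
Step 4: in state B at pos 1, read 0 -> (B,0)->write 0,move L,goto B. Now: state=B, head=0, tape[-2..2]=01000 (head:   ^)
Step 5: in state B at pos 0, read 0 -> (B,0)->write 0,move L,goto B. Now: state=B, head=-1, tape[-2..2]=01000 (head:  ^)
Step 6: in state B at pos -1, read 1 -> (B,1)->write 0,move R,goto C. Now: state=C, head=0, tape[-2..2]=00000 (head:   ^)
Step 7: in state C at pos 0, read 0 -> (C,0)->write 1,move R,goto A. Now: state=A, head=1, tape[-2..2]=00100 (head:    ^)
Step 8: in state A at pos 1, read 0 -> (A,0)->write 1,move L,goto C. Now: state=C, head=0, tape[-2..2]=00110 (head:   ^)
Cells containing 1 after step 8: {0, 1} -> 2 cell(s)

Answer: 2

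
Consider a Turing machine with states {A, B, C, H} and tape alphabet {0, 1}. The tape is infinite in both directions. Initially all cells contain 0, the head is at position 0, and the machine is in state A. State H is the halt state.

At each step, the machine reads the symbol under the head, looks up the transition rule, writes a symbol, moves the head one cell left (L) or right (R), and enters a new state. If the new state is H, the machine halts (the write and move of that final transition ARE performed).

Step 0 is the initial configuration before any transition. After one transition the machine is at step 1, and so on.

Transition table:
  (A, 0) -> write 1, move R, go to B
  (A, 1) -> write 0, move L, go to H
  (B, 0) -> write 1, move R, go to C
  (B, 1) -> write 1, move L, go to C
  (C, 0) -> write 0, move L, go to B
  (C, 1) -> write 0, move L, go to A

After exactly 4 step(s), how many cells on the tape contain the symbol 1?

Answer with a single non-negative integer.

Answer: 2

Derivation:
Step 1: in state A at pos 0, read 0 -> (A,0)->write 1,move R,goto B. Now: state=B, head=1, tape[-1..2]=0100 (head:   ^)
Step 2: in state B at pos 1, read 0 -> (B,0)->write 1,move R,goto C. Now: state=C, head=2, tape[-1..3]=01100 (head:    ^)
Step 3: in state C at pos 2, read 0 -> (C,0)->write 0,move L,goto B. Now: state=B, head=1, tape[-1..3]=01100 (head:   ^)
Step 4: in state B at pos 1, read 1 -> (B,1)->write 1,move L,goto C. Now: state=C, head=0, tape[-1..3]=01100 (head:  ^)
Cells containing 1 after step 4: {0, 1} -> 2 cell(s)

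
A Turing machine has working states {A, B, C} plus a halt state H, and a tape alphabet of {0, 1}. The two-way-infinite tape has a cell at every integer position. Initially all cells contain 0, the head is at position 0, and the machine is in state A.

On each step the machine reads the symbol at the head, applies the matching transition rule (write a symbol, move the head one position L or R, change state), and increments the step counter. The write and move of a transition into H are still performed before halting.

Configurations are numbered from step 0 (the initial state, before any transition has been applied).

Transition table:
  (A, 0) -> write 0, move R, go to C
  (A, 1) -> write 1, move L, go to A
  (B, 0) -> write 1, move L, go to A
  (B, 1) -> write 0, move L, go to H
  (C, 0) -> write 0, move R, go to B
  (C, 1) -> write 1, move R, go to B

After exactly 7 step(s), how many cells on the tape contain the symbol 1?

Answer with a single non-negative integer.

Answer: 2

Derivation:
Step 1: in state A at pos 0, read 0 -> (A,0)->write 0,move R,goto C. Now: state=C, head=1, tape[-1..2]=0000 (head:   ^)
Step 2: in state C at pos 1, read 0 -> (C,0)->write 0,move R,goto B. Now: state=B, head=2, tape[-1..3]=00000 (head:    ^)
Step 3: in state B at pos 2, read 0 -> (B,0)->write 1,move L,goto A. Now: state=A, head=1, tape[-1..3]=00010 (head:   ^)
Step 4: in state A at pos 1, read 0 -> (A,0)->write 0,move R,goto C. Now: state=C, head=2, tape[-1..3]=00010 (head:    ^)
Step 5: in state C at pos 2, read 1 -> (C,1)->write 1,move R,goto B. Now: state=B, head=3, tape[-1..4]=000100 (head:     ^)
Step 6: in state B at pos 3, read 0 -> (B,0)->write 1,move L,goto A. Now: state=A, head=2, tape[-1..4]=000110 (head:    ^)
Step 7: in state A at pos 2, read 1 -> (A,1)->write 1,move L,goto A. Now: state=A, head=1, tape[-1..4]=000110 (head:   ^)
Cells containing 1 after step 7: {2, 3} -> 2 cell(s)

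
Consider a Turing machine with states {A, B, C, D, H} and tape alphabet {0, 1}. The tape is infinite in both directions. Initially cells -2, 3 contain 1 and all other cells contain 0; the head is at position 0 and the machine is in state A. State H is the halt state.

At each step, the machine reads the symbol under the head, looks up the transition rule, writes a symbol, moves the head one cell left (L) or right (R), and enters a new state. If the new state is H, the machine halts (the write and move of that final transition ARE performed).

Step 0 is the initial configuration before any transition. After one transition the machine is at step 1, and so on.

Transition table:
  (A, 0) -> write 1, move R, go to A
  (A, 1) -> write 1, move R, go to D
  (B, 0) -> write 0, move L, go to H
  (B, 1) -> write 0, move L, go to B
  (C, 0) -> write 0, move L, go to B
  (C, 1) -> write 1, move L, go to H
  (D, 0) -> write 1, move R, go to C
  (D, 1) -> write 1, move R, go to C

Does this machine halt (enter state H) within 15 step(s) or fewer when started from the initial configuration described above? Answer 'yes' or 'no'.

Answer: yes

Derivation:
Step 1: in state A at pos 0, read 0 -> (A,0)->write 1,move R,goto A. Now: state=A, head=1, tape[-3..4]=01010010 (head:     ^)
Step 2: in state A at pos 1, read 0 -> (A,0)->write 1,move R,goto A. Now: state=A, head=2, tape[-3..4]=01011010 (head:      ^)
Step 3: in state A at pos 2, read 0 -> (A,0)->write 1,move R,goto A. Now: state=A, head=3, tape[-3..4]=01011110 (head:       ^)
Step 4: in state A at pos 3, read 1 -> (A,1)->write 1,move R,goto D. Now: state=D, head=4, tape[-3..5]=010111100 (head:        ^)
Step 5: in state D at pos 4, read 0 -> (D,0)->write 1,move R,goto C. Now: state=C, head=5, tape[-3..6]=0101111100 (head:         ^)
Step 6: in state C at pos 5, read 0 -> (C,0)->write 0,move L,goto B. Now: state=B, head=4, tape[-3..6]=0101111100 (head:        ^)
Step 7: in state B at pos 4, read 1 -> (B,1)->write 0,move L,goto B. Now: state=B, head=3, tape[-3..6]=0101111000 (head:       ^)
Step 8: in state B at pos 3, read 1 -> (B,1)->write 0,move L,goto B. Now: state=B, head=2, tape[-3..6]=0101110000 (head:      ^)
Step 9: in state B at pos 2, read 1 -> (B,1)->write 0,move L,goto B. Now: state=B, head=1, tape[-3..6]=0101100000 (head:     ^)
Step 10: in state B at pos 1, read 1 -> (B,1)->write 0,move L,goto B. Now: state=B, head=0, tape[-3..6]=0101000000 (head:    ^)
Step 11: in state B at pos 0, read 1 -> (B,1)->write 0,move L,goto B. Now: state=B, head=-1, tape[-3..6]=0100000000 (head:   ^)
Step 12: in state B at pos -1, read 0 -> (B,0)->write 0,move L,goto H. Now: state=H, head=-2, tape[-3..6]=0100000000 (head:  ^)
State H reached at step 12; 12 <= 15 -> yes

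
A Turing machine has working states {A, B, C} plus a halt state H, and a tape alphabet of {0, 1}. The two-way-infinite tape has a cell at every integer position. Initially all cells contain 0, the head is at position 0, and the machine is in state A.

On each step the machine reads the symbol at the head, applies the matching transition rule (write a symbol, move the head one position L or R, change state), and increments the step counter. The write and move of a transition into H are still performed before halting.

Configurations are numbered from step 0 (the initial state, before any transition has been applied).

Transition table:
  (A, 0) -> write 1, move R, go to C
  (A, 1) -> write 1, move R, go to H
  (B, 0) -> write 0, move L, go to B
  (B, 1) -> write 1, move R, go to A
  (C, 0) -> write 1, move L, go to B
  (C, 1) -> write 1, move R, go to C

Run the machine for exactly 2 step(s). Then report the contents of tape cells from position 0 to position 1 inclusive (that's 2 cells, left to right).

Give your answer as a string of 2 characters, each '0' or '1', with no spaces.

Answer: 11

Derivation:
Step 1: in state A at pos 0, read 0 -> (A,0)->write 1,move R,goto C. Now: state=C, head=1, tape[-1..2]=0100 (head:   ^)
Step 2: in state C at pos 1, read 0 -> (C,0)->write 1,move L,goto B. Now: state=B, head=0, tape[-1..2]=0110 (head:  ^)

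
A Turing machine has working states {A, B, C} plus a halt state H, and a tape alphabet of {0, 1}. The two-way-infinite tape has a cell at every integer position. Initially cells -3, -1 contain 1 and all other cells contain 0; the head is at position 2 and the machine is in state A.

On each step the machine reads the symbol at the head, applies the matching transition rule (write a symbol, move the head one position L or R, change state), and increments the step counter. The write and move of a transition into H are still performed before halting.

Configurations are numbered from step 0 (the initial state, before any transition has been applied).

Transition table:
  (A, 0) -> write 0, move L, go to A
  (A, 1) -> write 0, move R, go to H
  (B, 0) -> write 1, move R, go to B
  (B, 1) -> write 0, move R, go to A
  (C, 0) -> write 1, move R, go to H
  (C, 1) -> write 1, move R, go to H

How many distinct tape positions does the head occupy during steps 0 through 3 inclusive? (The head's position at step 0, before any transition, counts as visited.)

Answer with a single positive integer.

Step 1: in state A at pos 2, read 0 -> (A,0)->write 0,move L,goto A. Now: state=A, head=1, tape[-4..3]=01010000 (head:      ^)
Step 2: in state A at pos 1, read 0 -> (A,0)->write 0,move L,goto A. Now: state=A, head=0, tape[-4..3]=01010000 (head:     ^)
Step 3: in state A at pos 0, read 0 -> (A,0)->write 0,move L,goto A. Now: state=A, head=-1, tape[-4..3]=01010000 (head:    ^)
Head positions at steps 0..3: starting at 2, distinct positions visited = {-1, 0, 1, 2} -> 4 position(s)

Answer: 4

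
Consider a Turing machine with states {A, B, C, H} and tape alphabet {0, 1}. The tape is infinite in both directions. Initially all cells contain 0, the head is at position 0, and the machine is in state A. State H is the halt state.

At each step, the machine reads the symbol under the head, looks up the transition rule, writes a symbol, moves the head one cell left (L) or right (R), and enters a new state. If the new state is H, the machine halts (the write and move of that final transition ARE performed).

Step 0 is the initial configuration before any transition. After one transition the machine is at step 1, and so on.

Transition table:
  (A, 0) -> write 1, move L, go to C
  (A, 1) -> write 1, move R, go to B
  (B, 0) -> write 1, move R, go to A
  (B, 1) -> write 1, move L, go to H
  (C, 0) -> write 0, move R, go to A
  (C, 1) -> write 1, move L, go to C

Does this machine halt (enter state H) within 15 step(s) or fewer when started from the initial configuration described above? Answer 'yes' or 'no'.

Answer: yes

Derivation:
Step 1: in state A at pos 0, read 0 -> (A,0)->write 1,move L,goto C. Now: state=C, head=-1, tape[-2..1]=0010 (head:  ^)
Step 2: in state C at pos -1, read 0 -> (C,0)->write 0,move R,goto A. Now: state=A, head=0, tape[-2..1]=0010 (head:   ^)
Step 3: in state A at pos 0, read 1 -> (A,1)->write 1,move R,goto B. Now: state=B, head=1, tape[-2..2]=00100 (head:    ^)
Step 4: in state B at pos 1, read 0 -> (B,0)->write 1,move R,goto A. Now: state=A, head=2, tape[-2..3]=001100 (head:     ^)
Step 5: in state A at pos 2, read 0 -> (A,0)->write 1,move L,goto C. Now: state=C, head=1, tape[-2..3]=001110 (head:    ^)
Step 6: in state C at pos 1, read 1 -> (C,1)->write 1,move L,goto C. Now: state=C, head=0, tape[-2..3]=001110 (head:   ^)
Step 7: in state C at pos 0, read 1 -> (C,1)->write 1,move L,goto C. Now: state=C, head=-1, tape[-2..3]=001110 (head:  ^)
Step 8: in state C at pos -1, read 0 -> (C,0)->write 0,move R,goto A. Now: state=A, head=0, tape[-2..3]=001110 (head:   ^)
Step 9: in state A at pos 0, read 1 -> (A,1)->write 1,move R,goto B. Now: state=B, head=1, tape[-2..3]=001110 (head:    ^)
Step 10: in state B at pos 1, read 1 -> (B,1)->write 1,move L,goto H. Now: state=H, head=0, tape[-2..3]=001110 (head:   ^)
State H reached at step 10; 10 <= 15 -> yes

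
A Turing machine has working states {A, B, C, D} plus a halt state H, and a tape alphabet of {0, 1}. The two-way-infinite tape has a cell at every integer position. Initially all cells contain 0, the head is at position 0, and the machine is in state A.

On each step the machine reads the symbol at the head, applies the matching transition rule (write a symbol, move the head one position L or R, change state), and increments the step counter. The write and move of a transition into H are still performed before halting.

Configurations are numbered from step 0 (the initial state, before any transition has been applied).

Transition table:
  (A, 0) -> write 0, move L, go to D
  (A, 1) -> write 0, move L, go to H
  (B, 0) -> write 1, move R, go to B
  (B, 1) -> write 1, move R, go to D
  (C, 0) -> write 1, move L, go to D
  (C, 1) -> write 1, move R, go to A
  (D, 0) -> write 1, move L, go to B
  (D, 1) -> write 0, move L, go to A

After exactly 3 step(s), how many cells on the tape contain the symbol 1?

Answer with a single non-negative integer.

Answer: 2

Derivation:
Step 1: in state A at pos 0, read 0 -> (A,0)->write 0,move L,goto D. Now: state=D, head=-1, tape[-2..1]=0000 (head:  ^)
Step 2: in state D at pos -1, read 0 -> (D,0)->write 1,move L,goto B. Now: state=B, head=-2, tape[-3..1]=00100 (head:  ^)
Step 3: in state B at pos -2, read 0 -> (B,0)->write 1,move R,goto B. Now: state=B, head=-1, tape[-3..1]=01100 (head:   ^)
Cells containing 1 after step 3: {-2, -1} -> 2 cell(s)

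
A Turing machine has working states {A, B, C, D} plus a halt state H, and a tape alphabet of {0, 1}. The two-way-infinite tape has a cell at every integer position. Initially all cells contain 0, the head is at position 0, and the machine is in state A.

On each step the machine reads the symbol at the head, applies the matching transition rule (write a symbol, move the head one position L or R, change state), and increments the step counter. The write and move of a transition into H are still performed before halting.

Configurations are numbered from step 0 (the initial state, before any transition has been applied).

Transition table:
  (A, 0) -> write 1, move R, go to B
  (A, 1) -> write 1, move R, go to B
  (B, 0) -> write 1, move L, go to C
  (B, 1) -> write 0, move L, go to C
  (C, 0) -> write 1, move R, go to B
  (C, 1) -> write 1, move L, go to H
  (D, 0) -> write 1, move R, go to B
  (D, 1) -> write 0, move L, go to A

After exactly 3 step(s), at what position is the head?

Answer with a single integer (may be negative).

Answer: -1

Derivation:
Step 1: in state A at pos 0, read 0 -> (A,0)->write 1,move R,goto B. Now: state=B, head=1, tape[-1..2]=0100 (head:   ^)
Step 2: in state B at pos 1, read 0 -> (B,0)->write 1,move L,goto C. Now: state=C, head=0, tape[-1..2]=0110 (head:  ^)
Step 3: in state C at pos 0, read 1 -> (C,1)->write 1,move L,goto H. Now: state=H, head=-1, tape[-2..2]=00110 (head:  ^)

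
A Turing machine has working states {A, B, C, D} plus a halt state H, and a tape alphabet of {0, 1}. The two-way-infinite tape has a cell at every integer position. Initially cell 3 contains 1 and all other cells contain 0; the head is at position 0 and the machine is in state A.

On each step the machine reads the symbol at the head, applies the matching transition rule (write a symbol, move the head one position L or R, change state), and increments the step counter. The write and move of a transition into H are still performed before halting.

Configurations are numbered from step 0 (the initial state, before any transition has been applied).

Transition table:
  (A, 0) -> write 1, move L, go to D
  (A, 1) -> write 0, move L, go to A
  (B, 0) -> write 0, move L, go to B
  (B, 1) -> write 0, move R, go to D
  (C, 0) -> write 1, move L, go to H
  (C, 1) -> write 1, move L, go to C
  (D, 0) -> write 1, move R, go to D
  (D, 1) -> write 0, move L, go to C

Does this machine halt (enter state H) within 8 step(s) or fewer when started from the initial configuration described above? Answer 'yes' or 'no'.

Answer: yes

Derivation:
Step 1: in state A at pos 0, read 0 -> (A,0)->write 1,move L,goto D. Now: state=D, head=-1, tape[-2..4]=0010010 (head:  ^)
Step 2: in state D at pos -1, read 0 -> (D,0)->write 1,move R,goto D. Now: state=D, head=0, tape[-2..4]=0110010 (head:   ^)
Step 3: in state D at pos 0, read 1 -> (D,1)->write 0,move L,goto C. Now: state=C, head=-1, tape[-2..4]=0100010 (head:  ^)
Step 4: in state C at pos -1, read 1 -> (C,1)->write 1,move L,goto C. Now: state=C, head=-2, tape[-3..4]=00100010 (head:  ^)
Step 5: in state C at pos -2, read 0 -> (C,0)->write 1,move L,goto H. Now: state=H, head=-3, tape[-4..4]=001100010 (head:  ^)
State H reached at step 5; 5 <= 8 -> yes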